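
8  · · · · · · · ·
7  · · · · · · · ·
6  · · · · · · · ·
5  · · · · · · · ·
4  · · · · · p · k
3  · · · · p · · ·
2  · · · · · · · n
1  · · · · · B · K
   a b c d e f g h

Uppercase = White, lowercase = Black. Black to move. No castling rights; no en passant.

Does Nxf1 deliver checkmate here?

no

After Nxf1: white king on h1; in check: no.
White is not in check, so this cannot be checkmate.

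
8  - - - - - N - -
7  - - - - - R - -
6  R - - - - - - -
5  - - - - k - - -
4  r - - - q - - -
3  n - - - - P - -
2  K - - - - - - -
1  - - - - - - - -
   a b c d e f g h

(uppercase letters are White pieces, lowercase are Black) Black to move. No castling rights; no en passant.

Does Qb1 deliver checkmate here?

yes

After Qb1: white king on a2; in check: yes, from the black queen on b1.
King squares — a1: attacked by Qb1; b1: attacked by Na3; b2: attacked by Qb1; a3: attacked by Ra4; b3: attacked by Qb1.
White has no legal moves → checkmate.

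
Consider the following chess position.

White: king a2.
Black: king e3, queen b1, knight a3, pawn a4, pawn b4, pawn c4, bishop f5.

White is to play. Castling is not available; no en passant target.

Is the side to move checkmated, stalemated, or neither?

White to move; white king on a2.
In check: yes, from the black queen on b1.
King squares — a1: attacked by Qb1; b1: attacked by Na3; b2: attacked by Qb1; a3: attacked by Pb4; b3: attacked by Qb1.
Legal moves for White: none.
In check with no legal moves → checkmate.

checkmate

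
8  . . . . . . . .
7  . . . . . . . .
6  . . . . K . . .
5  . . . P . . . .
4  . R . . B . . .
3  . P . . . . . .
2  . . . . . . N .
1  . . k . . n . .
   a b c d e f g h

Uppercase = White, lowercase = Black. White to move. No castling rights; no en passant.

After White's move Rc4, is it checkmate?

After Rc4: black king on c1; in check: yes, from the white rook on c4.
Black has 3 legal replies: Kd2, Kb2, Kd1.
In check but a legal move exists → not checkmate.

no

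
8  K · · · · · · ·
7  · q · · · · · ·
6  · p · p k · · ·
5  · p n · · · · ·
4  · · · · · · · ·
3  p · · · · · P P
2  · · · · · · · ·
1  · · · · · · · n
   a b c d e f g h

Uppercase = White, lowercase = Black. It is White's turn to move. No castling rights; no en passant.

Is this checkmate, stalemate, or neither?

White to move; white king on a8.
In check: yes, from the black queen on b7.
King squares — a7: attacked by Qb7; b7: attacked by Nc5; b8: attacked by Qb7.
Legal moves for White: none.
In check with no legal moves → checkmate.

checkmate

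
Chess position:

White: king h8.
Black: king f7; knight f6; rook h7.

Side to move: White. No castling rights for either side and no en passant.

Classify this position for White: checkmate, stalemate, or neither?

checkmate

White to move; white king on h8.
In check: yes, from the black rook on h7.
King squares — g7: attacked by Kf7; h7: attacked by Nf6; g8: attacked by Nf6.
Legal moves for White: none.
In check with no legal moves → checkmate.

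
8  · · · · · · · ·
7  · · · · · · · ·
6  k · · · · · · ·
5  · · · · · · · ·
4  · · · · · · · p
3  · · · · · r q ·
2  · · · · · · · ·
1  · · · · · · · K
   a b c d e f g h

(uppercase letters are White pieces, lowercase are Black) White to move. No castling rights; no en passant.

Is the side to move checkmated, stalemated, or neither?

White to move; white king on h1.
In check: no.
King squares — g1: attacked by Qg3; g2: attacked by Qg3; h2: attacked by Qg3.
Legal moves for White: none.
Not in check and no legal moves → stalemate.

stalemate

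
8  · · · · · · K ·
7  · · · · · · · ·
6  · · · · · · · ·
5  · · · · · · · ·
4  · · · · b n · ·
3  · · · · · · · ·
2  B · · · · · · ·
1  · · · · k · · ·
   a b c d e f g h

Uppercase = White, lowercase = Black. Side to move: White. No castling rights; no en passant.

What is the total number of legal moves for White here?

White to move; king on g8.
In check: no.
Legal moves: Kh8, Kf8, Kg7, Kf7, Bf7, Be6, Bd5, Bc4, Bb3, Bb1.
Count: 10.

10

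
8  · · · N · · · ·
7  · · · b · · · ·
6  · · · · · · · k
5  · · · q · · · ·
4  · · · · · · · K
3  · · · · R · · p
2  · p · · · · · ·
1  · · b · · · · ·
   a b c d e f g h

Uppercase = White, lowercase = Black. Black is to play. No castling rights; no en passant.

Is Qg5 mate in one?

After Qg5: white king on h4; in check: yes, from the black queen on g5.
King squares — g3: attacked by Qg5; h3: attacked by Bd7; g4: attacked by Qg5; g5: attacked by Kh6; h5: attacked by Qg5.
White has no legal moves → checkmate.

yes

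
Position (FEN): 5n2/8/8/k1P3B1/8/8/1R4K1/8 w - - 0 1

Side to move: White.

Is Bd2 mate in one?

After Bd2: black king on a5; in check: yes, from the white bishop on d2.
Black has 2 legal replies: Ka6, Ka4.
In check but a legal move exists → not checkmate.

no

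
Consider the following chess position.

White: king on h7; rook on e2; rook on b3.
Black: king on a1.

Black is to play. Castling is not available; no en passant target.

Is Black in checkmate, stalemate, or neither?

Black to move; black king on a1.
In check: no.
King squares — b1: attacked by Rb3; a2: attacked by Re2; b2: attacked by Re2.
Legal moves for Black: none.
Not in check and no legal moves → stalemate.

stalemate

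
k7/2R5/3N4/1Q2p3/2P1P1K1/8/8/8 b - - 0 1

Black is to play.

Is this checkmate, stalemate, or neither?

stalemate

Black to move; black king on a8.
In check: no.
King squares — a7: attacked by Rc7; b7: attacked by Qb5; b8: attacked by Qb5.
Legal moves for Black: none.
Not in check and no legal moves → stalemate.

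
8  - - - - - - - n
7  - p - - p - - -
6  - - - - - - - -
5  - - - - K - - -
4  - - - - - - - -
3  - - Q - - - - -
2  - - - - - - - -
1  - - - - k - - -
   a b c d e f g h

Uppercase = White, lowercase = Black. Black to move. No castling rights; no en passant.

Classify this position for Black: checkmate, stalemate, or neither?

neither

Black to move; black king on e1.
In check: yes, from the white queen on c3.
King squares — d1: available; f1: available; d2: attacked by Qc3; e2: available; f2: available.
Legal moves for Black: Kf2, Ke2, Kf1, Kd1.
Black is in check but has 4 legal moves → neither.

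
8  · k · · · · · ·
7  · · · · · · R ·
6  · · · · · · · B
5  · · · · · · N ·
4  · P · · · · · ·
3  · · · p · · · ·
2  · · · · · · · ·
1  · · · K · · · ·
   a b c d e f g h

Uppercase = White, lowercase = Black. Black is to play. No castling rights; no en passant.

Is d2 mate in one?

After d2: white king on d1; in check: no.
White is not in check, so this cannot be checkmate.

no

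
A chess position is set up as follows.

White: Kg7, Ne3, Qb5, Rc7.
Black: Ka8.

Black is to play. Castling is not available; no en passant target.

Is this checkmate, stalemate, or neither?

stalemate

Black to move; black king on a8.
In check: no.
King squares — a7: attacked by Rc7; b7: attacked by Qb5; b8: attacked by Qb5.
Legal moves for Black: none.
Not in check and no legal moves → stalemate.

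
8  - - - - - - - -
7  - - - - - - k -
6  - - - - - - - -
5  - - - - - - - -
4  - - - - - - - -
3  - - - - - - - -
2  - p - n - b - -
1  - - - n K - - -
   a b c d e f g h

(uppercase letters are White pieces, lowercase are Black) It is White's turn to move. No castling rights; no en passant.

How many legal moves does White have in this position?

3

White to move; king on e1.
In check: yes, from the black bishop on f2.
Legal moves: Ke2, Kxd2, Kxd1.
Count: 3.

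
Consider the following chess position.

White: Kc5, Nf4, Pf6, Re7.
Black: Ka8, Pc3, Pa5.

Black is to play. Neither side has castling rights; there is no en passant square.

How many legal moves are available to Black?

Black to move; king on a8.
In check: no.
Legal moves: Kb8, a4, c2.
Count: 3.

3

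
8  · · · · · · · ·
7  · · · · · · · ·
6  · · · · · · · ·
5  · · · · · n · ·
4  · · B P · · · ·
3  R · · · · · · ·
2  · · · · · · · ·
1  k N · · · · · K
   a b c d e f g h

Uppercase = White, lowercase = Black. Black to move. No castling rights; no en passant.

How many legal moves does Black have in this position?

2

Black to move; king on a1.
In check: yes, from the white rook on a3.
Legal moves: Kb2, Kxb1.
Count: 2.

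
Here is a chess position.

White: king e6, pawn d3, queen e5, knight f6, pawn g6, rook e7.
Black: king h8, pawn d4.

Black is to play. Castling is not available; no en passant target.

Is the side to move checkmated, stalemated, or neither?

stalemate

Black to move; black king on h8.
In check: no.
King squares — g7: attacked by Re7; h7: attacked by Nf6; g8: attacked by Nf6.
Legal moves for Black: none.
Not in check and no legal moves → stalemate.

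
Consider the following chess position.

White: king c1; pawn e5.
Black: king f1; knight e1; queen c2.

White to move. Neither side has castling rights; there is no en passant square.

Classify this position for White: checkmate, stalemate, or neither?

checkmate

White to move; white king on c1.
In check: yes, from the black queen on c2.
King squares — b1: attacked by Qc2; d1: attacked by Qc2; b2: attacked by Qc2; c2: attacked by Ne1; d2: attacked by Qc2.
Legal moves for White: none.
In check with no legal moves → checkmate.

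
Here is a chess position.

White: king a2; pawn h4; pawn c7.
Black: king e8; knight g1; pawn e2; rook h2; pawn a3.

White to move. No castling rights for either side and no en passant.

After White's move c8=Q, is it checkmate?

After c8=Q: black king on e8; in check: yes, from the white queen on c8.
Black has 2 legal replies: Kf7, Ke7.
In check but a legal move exists → not checkmate.

no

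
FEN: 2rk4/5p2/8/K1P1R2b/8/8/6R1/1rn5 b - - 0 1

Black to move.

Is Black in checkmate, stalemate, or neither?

neither

Black to move; black king on d8.
In check: no.
Legal moves for Black include: Kd7, Kc7, Rcb8, Ra8#, Rc7, Rc6, Rxc5+, Bg6, Bg4, Bf3, Be2, Bd1, Nd3, Nb3+, Ne2, Na2, Rbb8, Rb7, ... (list truncated; more exist).
Black has legal moves and is not in check → neither.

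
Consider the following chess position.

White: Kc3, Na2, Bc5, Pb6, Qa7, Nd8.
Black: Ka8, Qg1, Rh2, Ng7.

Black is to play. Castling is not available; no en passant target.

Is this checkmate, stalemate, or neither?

Black to move; black king on a8.
In check: yes, from the white queen on a7.
King squares — a7: attacked by Pb6; b7: attacked by Qa7; b8: attacked by Qa7.
Legal moves for Black: none.
In check with no legal moves → checkmate.

checkmate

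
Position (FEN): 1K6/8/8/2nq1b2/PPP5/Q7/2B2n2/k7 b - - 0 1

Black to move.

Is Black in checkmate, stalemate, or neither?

checkmate

Black to move; black king on a1.
In check: yes, from the white queen on a3.
King squares — b1: attacked by Bc2; a2: attacked by Qa3; b2: attacked by Qa3.
Legal moves for Black: none.
In check with no legal moves → checkmate.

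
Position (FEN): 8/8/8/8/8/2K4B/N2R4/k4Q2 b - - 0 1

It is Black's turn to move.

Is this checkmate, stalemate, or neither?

Black to move; black king on a1.
In check: yes, from the white queen on f1.
King squares — b1: attacked by Qf1; a2: attacked by Rd2; b2: attacked by Rd2.
Legal moves for Black: none.
In check with no legal moves → checkmate.

checkmate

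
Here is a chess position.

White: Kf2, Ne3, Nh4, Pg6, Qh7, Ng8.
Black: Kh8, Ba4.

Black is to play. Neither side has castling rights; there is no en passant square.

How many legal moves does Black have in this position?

Black to move; king on h8.
In check: yes, from the white queen on h7.
Legal moves: none.
Count: 0.

0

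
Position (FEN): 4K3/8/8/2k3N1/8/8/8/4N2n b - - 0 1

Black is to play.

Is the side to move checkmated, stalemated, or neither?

Black to move; black king on c5.
In check: no.
Legal moves for Black: Kd6, Kc6, Kb6, Kd5, Kb5, Kd4, Kc4, Kb4, Ng3, Nf2.
Black has 10 legal moves and is not in check → neither.

neither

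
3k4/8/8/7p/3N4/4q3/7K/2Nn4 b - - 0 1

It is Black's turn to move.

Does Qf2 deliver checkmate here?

After Qf2: white king on h2; in check: yes, from the black queen on f2.
White has 2 legal replies: Kh3, Kh1.
In check but a legal move exists → not checkmate.

no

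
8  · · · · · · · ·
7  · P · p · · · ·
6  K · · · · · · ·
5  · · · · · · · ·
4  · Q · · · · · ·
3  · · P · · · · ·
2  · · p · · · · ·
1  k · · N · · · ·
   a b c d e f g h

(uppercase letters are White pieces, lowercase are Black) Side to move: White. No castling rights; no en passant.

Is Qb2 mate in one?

yes

After Qb2: black king on a1; in check: yes, from the white queen on b2.
King squares — b1: attacked by Qb2; a2: attacked by Qb2; b2: attacked by Nd1.
Black has no legal moves → checkmate.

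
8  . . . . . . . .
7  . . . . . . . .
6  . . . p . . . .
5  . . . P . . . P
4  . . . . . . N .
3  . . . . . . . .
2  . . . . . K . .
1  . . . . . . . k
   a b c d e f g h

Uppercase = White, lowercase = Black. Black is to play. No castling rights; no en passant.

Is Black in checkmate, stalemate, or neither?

Black to move; black king on h1.
In check: no.
King squares — g1: attacked by Kf2; g2: attacked by Kf2; h2: attacked by Ng4.
Legal moves for Black: none.
Not in check and no legal moves → stalemate.

stalemate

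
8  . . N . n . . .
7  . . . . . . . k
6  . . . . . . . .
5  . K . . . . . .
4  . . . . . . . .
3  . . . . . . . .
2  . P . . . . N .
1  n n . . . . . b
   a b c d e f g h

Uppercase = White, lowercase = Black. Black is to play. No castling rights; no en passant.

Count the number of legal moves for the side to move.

15

Black to move; king on h7.
In check: no.
Legal moves: Ng7, Nc7+, Nf6, Nd6+, Kh8, Kg8, Kg7, Kh6, Kg6, Bxg2, Nc3+, Na3+, Nd2, Nb3, Nc2.
Count: 15.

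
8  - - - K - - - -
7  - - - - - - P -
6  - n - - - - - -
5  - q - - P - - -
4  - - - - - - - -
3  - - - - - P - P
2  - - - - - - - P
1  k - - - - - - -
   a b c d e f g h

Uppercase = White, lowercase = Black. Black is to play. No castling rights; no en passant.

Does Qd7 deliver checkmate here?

yes

After Qd7: white king on d8; in check: yes, from the black queen on d7.
King squares — c7: attacked by Qd7; d7: attacked by Nb6; e7: attacked by Qd7; c8: attacked by Nb6; e8: attacked by Qd7.
White has no legal moves → checkmate.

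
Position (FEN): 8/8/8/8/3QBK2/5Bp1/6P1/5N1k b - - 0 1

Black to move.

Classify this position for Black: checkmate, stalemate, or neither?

stalemate

Black to move; black king on h1.
In check: no.
King squares — g1: attacked by Qd4; g2: attacked by Bf3; h2: attacked by Nf1.
Legal moves for Black: none.
Not in check and no legal moves → stalemate.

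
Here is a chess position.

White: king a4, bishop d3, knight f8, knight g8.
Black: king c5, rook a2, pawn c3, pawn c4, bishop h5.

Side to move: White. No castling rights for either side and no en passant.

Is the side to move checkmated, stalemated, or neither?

White to move; white king on a4.
In check: yes, from the black rook on a2.
King squares — a3: attacked by Ra2; b3: attacked by Pc4; b4: attacked by Kc5; a5: attacked by Ra2; b5: attacked by Kc5.
Legal moves for White: none.
In check with no legal moves → checkmate.

checkmate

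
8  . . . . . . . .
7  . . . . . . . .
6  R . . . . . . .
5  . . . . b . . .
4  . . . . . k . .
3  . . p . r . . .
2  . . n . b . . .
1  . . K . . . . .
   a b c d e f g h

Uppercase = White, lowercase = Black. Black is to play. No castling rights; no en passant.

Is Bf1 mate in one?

After Bf1: white king on c1; in check: no.
White is not in check, so this cannot be checkmate.

no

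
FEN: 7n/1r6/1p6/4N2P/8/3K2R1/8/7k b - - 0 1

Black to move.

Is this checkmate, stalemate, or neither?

Black to move; black king on h1.
In check: no.
Legal moves for Black: Nf7, Ng6, Rb8, Rh7, Rg7, Rf7, Re7, Rd7+, Rc7, Ra7, Kh2, b5.
Black has 12 legal moves and is not in check → neither.

neither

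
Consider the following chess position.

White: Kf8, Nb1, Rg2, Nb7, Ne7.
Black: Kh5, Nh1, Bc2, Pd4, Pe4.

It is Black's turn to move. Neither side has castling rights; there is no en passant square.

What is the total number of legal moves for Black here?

Black to move; king on h5.
In check: no.
Legal moves: Kh6, Kh4, Ba4, Bd3, Bb3, Bd1, Bxb1, Ng3, Nf2, e3, d3.
Count: 11.

11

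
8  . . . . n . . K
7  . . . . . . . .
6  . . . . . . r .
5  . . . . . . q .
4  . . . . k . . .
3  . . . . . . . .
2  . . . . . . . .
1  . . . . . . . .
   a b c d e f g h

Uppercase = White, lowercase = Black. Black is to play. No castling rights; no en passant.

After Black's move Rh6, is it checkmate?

yes

After Rh6: white king on h8; in check: yes, from the black rook on h6.
King squares — g7: attacked by Qg5; h7: attacked by Rh6; g8: attacked by Qg5.
White has no legal moves → checkmate.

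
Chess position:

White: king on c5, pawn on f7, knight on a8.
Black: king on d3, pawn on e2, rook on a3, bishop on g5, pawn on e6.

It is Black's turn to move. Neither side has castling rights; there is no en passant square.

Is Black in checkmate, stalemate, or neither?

Black to move; black king on d3.
In check: no.
Legal moves for Black include: Bd8, Be7+, Bh6, Bf6, Bh4, Bf4, Be3+, Bd2, Bc1, Ke4, Ke3, Kc3, Kd2, Kc2, Rxa8, Ra7, Ra6, Ra5+, ... (list truncated; more exist).
Black has legal moves and is not in check → neither.

neither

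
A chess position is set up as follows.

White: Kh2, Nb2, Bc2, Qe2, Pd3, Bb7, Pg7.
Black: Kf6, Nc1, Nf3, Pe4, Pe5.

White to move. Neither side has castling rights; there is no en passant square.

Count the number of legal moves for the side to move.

White to move; king on h2.
In check: yes, from the black knight on f3.
Legal moves: Kh3, Kg3, Kg2, Kh1, Qxf3+.
Count: 5.

5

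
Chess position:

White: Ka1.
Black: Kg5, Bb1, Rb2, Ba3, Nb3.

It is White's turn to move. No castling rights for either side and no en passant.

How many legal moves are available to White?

White to move; king on a1.
In check: yes, from the black knight on b3.
Legal moves: none.
Count: 0.

0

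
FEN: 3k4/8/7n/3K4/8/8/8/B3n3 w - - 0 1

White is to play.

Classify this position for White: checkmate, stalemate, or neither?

White to move; white king on d5.
In check: no.
Legal moves for White: Ke6, Kd6, Kc6, Ke5, Kc5, Ke4, Kd4, Kc4, Bh8, Bg7, Bf6+, Be5, Bd4, Bc3, Bb2.
White has 15 legal moves and is not in check → neither.

neither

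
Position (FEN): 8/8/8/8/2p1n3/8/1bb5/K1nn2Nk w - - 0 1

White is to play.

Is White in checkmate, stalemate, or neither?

checkmate

White to move; white king on a1.
In check: yes, from the black bishop on b2.
King squares — b1: attacked by Bc2; a2: attacked by Nc1; b2: attacked by Nd1.
Legal moves for White: none.
In check with no legal moves → checkmate.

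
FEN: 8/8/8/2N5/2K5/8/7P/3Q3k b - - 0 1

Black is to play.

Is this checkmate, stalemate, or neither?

neither

Black to move; black king on h1.
In check: yes, from the white queen on d1.
King squares — g1: attacked by Qd1; g2: available; h2: available.
Legal moves for Black: Kxh2, Kg2.
Black is in check but has 2 legal moves → neither.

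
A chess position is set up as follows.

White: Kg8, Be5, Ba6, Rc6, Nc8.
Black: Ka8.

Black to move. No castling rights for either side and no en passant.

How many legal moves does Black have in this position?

0

Black to move; king on a8.
In check: no.
Legal moves: none.
Count: 0.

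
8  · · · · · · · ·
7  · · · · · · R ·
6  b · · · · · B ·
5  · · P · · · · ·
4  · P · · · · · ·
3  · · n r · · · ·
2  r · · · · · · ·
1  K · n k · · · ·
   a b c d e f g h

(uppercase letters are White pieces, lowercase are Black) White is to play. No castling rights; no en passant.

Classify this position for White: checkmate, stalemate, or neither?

White to move; white king on a1.
In check: yes, from the black rook on a2.
King squares — b1: attacked by Nc3; a2: attacked by Nc1; b2: attacked by Ra2.
Legal moves for White: none.
In check with no legal moves → checkmate.

checkmate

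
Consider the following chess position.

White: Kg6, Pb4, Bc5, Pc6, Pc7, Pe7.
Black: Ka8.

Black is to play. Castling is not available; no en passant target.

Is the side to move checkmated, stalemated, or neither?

Black to move; black king on a8.
In check: no.
King squares — a7: attacked by Bc5; b7: attacked by Pc6; b8: attacked by Pc7.
Legal moves for Black: none.
Not in check and no legal moves → stalemate.

stalemate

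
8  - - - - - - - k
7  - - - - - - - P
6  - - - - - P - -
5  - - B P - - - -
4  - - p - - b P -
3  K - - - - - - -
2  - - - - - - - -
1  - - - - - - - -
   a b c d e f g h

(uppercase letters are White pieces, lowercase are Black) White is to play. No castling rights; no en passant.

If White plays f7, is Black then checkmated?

no

After f7: black king on h8; in check: no.
Black is not in check, so this cannot be checkmate.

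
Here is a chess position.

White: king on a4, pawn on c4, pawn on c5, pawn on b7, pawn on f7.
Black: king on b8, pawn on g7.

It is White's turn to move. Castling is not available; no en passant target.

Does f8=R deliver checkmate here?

After f8=R: black king on b8; in check: yes, from the white rook on f8.
Black has 3 legal replies: Kc7, Kxb7, Ka7.
In check but a legal move exists → not checkmate.

no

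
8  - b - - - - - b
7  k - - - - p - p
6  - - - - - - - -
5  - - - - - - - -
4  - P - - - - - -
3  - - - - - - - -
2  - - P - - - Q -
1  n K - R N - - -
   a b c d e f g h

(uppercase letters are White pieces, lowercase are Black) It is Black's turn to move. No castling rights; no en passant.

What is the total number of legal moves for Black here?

Black to move; king on a7.
In check: no.
Legal moves: Bg7, Bf6, Bhe5, Bd4, Bc3, Bb2, Bc7, Bd6, Bbe5, Bf4, Bg3, Bh2, Kb6, Ka6, Nb3, Nxc2, h6, f6, h5, f5.
Count: 20.

20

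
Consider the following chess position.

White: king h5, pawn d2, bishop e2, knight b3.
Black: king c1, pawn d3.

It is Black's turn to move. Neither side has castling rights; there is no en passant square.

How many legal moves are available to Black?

3

Black to move; king on c1.
In check: yes, from the white knight on b3.
Legal moves: Kc2, Kb2, Kb1.
Count: 3.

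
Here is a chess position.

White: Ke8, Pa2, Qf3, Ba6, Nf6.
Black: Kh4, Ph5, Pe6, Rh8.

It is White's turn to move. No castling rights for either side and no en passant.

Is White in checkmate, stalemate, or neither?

neither

White to move; white king on e8.
In check: yes, from the black rook on h8.
Legal moves for White: Kf7, Ke7, Kd7, Ng8.
White is in check but has 4 legal moves → neither.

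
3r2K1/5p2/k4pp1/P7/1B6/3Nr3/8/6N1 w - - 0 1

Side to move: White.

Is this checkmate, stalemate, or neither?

neither

White to move; white king on g8.
In check: yes, from the black rook on d8.
Legal moves for White: Kh7, Kg7, Kxf7, Bf8.
White is in check but has 4 legal moves → neither.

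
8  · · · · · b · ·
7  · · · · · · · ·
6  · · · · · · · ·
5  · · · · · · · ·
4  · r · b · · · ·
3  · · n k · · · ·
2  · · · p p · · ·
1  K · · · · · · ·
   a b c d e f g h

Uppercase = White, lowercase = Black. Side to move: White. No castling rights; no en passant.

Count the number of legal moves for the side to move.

White to move; king on a1.
In check: no.
Legal moves: none.
Count: 0.

0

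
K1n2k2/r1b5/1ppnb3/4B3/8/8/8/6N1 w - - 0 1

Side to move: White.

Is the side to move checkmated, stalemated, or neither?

White to move; white king on a8.
In check: yes, from the black rook on a7.
King squares — a7: attacked by Nc8; b7: attacked by Nd6; b8: attacked by Bc7.
Legal moves for White: none.
In check with no legal moves → checkmate.

checkmate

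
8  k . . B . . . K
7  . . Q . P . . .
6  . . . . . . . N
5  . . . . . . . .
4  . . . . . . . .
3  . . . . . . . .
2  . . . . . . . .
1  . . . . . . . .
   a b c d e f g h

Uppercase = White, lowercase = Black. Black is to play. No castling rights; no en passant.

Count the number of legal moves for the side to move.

Black to move; king on a8.
In check: no.
Legal moves: none.
Count: 0.

0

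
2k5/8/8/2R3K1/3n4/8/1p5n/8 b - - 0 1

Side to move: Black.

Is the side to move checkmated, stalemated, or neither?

neither

Black to move; black king on c8.
In check: yes, from the white rook on c5.
Legal moves for Black: Kd8, Kb8, Kd7, Kb7, Nc6.
Black is in check but has 5 legal moves → neither.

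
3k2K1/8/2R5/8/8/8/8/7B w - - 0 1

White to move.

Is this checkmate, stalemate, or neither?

neither

White to move; white king on g8.
In check: no.
Legal moves for White include: Kh8, Kf8, Kh7, Kg7, Kf7, Rc8+, Rc7, Rh6, Rg6, Rf6, Re6, Rd6+, Rb6, Ra6, Rc5, Rc4, Rc3, Rc2, ... (list truncated; more exist).
White has legal moves and is not in check → neither.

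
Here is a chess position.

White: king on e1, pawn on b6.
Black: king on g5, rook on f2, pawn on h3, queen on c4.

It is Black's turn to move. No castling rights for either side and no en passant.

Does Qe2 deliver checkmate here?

yes

After Qe2: white king on e1; in check: yes, from the black queen on e2.
King squares — d1: attacked by Qe2; f1: attacked by Qe2; d2: attacked by Qe2; e2: attacked by Rf2; f2: attacked by Qe2.
White has no legal moves → checkmate.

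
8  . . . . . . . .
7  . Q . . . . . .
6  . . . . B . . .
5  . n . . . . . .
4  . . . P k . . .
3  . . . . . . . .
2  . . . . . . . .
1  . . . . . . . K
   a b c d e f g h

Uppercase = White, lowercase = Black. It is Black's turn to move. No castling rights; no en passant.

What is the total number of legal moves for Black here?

Black to move; king on e4.
In check: yes, from the white queen on b7.
Legal moves: Kf4, Kxd4, Ke3, Kd3.
Count: 4.

4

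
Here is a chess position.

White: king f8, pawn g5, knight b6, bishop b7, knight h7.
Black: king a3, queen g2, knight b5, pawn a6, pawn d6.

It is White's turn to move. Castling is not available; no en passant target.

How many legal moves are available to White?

White to move; king on f8.
In check: no.
Legal moves: Kg8, Ke8, Kg7, Kf7, Ke7, Nf6, Bc8, Ba8, Bc6, Bxa6, Bd5, Be4, Bf3, Bxg2, Nc8, Na8, Nd7, Nd5, Nc4+, Na4, g6.
Count: 21.

21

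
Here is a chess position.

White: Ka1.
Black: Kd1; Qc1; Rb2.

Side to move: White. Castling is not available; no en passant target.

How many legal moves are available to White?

0

White to move; king on a1.
In check: yes, from the black queen on c1.
Legal moves: none.
Count: 0.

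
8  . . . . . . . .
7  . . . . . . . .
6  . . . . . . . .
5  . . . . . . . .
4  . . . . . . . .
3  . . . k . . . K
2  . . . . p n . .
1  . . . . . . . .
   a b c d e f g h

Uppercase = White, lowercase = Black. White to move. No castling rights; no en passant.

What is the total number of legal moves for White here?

White to move; king on h3.
In check: yes, from the black knight on f2.
Legal moves: Kh4, Kg3, Kh2, Kg2.
Count: 4.

4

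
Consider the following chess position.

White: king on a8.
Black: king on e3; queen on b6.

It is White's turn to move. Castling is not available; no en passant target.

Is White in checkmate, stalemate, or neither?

stalemate

White to move; white king on a8.
In check: no.
King squares — a7: attacked by Qb6; b7: attacked by Qb6; b8: attacked by Qb6.
Legal moves for White: none.
Not in check and no legal moves → stalemate.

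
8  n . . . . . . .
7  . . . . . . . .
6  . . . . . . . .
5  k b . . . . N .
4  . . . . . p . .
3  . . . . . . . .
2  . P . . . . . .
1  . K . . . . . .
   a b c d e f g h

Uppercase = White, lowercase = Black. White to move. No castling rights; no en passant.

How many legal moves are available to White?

White to move; king on b1.
In check: no.
Legal moves: Nh7, Nf7, Ne6, Ne4, Nh3, Nf3, Kc2, Ka2, Kc1, Ka1, b3, b4+.
Count: 12.

12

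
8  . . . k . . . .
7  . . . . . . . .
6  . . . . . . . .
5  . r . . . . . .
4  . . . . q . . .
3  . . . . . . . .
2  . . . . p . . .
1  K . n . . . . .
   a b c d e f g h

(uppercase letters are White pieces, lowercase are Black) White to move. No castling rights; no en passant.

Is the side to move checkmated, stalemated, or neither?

stalemate

White to move; white king on a1.
In check: no.
King squares — b1: attacked by Qe4; a2: attacked by Nc1; b2: attacked by Rb5.
Legal moves for White: none.
Not in check and no legal moves → stalemate.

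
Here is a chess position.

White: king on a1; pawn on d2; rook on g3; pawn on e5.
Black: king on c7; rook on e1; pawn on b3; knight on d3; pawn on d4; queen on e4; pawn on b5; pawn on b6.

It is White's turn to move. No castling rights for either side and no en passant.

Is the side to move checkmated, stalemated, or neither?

White to move; white king on a1.
In check: yes, from the black rook on e1.
King squares — b1: attacked by Re1; a2: attacked by Pb3; b2: attacked by Nd3.
Legal moves for White: none.
In check with no legal moves → checkmate.

checkmate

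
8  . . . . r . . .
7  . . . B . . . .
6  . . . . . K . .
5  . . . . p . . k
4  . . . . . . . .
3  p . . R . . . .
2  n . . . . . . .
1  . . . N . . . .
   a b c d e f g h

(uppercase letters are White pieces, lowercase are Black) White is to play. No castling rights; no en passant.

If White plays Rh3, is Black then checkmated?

After Rh3: black king on h5; in check: yes, from the white rook on h3.
King squares — g4: attacked by Bd7; h4: attacked by Rh3; g5: attacked by Kf6; g6: attacked by Kf6; h6: attacked by Rh3.
Black has no legal moves → checkmate.

yes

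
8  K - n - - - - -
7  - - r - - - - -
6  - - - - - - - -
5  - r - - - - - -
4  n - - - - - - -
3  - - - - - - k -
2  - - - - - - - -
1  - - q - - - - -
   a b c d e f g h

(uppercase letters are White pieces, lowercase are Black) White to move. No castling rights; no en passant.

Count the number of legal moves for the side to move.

White to move; king on a8.
In check: no.
Legal moves: none.
Count: 0.

0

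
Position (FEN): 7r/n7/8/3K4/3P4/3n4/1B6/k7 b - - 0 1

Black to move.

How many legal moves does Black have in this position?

4

Black to move; king on a1.
In check: yes, from the white bishop on b2.
Legal moves: Kxb2, Ka2, Kb1, Nxb2.
Count: 4.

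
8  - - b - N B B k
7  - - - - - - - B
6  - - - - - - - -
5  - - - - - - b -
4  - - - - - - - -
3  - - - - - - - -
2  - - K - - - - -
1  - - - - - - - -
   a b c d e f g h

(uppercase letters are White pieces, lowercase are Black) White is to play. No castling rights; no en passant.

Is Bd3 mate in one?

After Bd3: black king on h8; in check: no.
Black is not in check, so this cannot be checkmate.

no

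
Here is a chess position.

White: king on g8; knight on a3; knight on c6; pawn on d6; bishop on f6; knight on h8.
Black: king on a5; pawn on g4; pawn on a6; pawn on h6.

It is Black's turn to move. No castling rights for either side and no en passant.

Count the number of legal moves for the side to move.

2

Black to move; king on a5.
In check: yes, from the white knight on c6.
Legal moves: Kb6, Ka4.
Count: 2.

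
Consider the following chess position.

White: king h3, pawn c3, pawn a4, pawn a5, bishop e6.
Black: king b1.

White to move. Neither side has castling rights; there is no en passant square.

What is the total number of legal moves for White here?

17

White to move; king on h3.
In check: no.
Legal moves: Bg8, Bc8, Bf7, Bd7, Bf5+, Bd5, Bg4, Bc4, Bb3, Ba2+, Kh4, Kg4, Kg3, Kh2, Kg2, a6, c4.
Count: 17.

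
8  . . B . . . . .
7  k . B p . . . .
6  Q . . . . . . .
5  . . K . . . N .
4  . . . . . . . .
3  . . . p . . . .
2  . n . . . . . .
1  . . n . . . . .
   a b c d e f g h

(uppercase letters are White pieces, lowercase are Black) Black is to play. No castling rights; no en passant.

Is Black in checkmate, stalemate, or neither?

Black to move; black king on a7.
In check: yes, from the white queen on a6.
King squares — a6: attacked by Bc8; b6: attacked by Kc5; b7: attacked by Qa6; a8: attacked by Qa6; b8: attacked by Bc7.
Legal moves for Black: none.
In check with no legal moves → checkmate.

checkmate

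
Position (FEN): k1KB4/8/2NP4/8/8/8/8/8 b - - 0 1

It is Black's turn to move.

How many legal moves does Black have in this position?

0

Black to move; king on a8.
In check: no.
Legal moves: none.
Count: 0.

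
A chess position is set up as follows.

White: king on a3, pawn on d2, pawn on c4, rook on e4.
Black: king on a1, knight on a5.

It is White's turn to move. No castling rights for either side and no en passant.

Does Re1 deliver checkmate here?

yes

After Re1: black king on a1; in check: yes, from the white rook on e1.
King squares — b1: attacked by Re1; a2: attacked by Ka3; b2: attacked by Ka3.
Black has no legal moves → checkmate.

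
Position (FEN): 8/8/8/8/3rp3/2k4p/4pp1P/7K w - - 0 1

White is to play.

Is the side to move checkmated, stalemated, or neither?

stalemate

White to move; white king on h1.
In check: no.
King squares — g1: attacked by Pf2; g2: attacked by Ph3; h2: own pawn.
Legal moves for White: none.
Not in check and no legal moves → stalemate.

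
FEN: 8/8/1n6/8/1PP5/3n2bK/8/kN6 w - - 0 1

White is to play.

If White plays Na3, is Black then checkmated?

After Na3: black king on a1; in check: no.
Black is not in check, so this cannot be checkmate.

no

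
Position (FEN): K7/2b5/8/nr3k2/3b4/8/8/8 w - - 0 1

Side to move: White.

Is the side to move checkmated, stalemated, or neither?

stalemate

White to move; white king on a8.
In check: no.
King squares — a7: attacked by Bd4; b7: attacked by Na5; b8: attacked by Rb5.
Legal moves for White: none.
Not in check and no legal moves → stalemate.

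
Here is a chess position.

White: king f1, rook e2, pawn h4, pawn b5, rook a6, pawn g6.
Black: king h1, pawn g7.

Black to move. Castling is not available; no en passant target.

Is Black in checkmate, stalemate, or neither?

stalemate

Black to move; black king on h1.
In check: no.
King squares — g1: attacked by Kf1; g2: attacked by Kf1; h2: attacked by Re2.
Legal moves for Black: none.
Not in check and no legal moves → stalemate.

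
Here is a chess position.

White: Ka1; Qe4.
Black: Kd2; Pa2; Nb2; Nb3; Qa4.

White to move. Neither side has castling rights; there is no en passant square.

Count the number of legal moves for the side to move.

1

White to move; king on a1.
In check: yes, from the black knight on b3.
Legal moves: Kxb2.
Count: 1.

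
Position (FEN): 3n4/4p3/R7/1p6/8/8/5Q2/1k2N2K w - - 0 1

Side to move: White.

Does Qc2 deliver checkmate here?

After Qc2: black king on b1; in check: yes, from the white queen on c2.
King squares — a1: attacked by Ra6; c1: attacked by Qc2; a2: attacked by Qc2; b2: attacked by Qc2; c2: attacked by Ne1.
Black has no legal moves → checkmate.

yes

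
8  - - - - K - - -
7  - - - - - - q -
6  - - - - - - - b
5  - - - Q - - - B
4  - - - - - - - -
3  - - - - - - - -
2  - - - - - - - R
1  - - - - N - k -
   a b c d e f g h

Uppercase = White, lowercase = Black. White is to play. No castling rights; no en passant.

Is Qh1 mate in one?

After Qh1: black king on g1; in check: yes, from the white queen on h1.
King squares — f1: attacked by Qh1; h1: attacked by Rh2; f2: attacked by Rh2; g2: attacked by Ne1; h2: attacked by Qh1.
Black has no legal moves → checkmate.

yes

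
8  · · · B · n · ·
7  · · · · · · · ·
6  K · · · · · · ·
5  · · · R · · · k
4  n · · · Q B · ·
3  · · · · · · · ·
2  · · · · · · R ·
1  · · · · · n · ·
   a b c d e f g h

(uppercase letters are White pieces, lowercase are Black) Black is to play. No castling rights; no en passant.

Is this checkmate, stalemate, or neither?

Black to move; black king on h5.
In check: yes, from the white rook on d5.
King squares — g4: attacked by Rg2; h4: attacked by Bd8; g5: attacked by Rg2; g6: attacked by Rg2; h6: attacked by Bf4.
Legal moves for Black: none.
In check with no legal moves → checkmate.

checkmate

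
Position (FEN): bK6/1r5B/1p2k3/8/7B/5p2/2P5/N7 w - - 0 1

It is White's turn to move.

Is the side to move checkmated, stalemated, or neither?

neither

White to move; white king on b8.
In check: yes, from the black rook on b7.
Legal moves for White: Kc8, Kxa8.
White is in check but has 2 legal moves → neither.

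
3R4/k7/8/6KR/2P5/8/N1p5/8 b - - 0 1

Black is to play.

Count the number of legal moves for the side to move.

7

Black to move; king on a7.
In check: no.
Legal moves: Kb7, Kb6, Ka6, c1=Q+, c1=R, c1=B+, c1=N.
Count: 7.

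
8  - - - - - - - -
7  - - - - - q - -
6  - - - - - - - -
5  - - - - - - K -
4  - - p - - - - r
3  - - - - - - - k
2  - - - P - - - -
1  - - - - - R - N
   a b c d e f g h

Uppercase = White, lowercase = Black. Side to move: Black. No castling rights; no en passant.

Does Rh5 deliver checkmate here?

yes

After Rh5: white king on g5; in check: yes, from the black rook on h5.
King squares — f4: attacked by Qf7; g4: attacked by Kh3; h4: attacked by Kh3; f5: attacked by Rh5; h5: attacked by Qf7; f6: attacked by Qf7; g6: attacked by Qf7; h6: attacked by Rh5.
White has no legal moves → checkmate.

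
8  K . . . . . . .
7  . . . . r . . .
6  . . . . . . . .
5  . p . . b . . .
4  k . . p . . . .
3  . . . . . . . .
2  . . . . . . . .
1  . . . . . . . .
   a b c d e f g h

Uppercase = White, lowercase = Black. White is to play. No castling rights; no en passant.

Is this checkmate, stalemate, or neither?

White to move; white king on a8.
In check: no.
King squares — a7: attacked by Re7; b7: attacked by Re7; b8: attacked by Be5.
Legal moves for White: none.
Not in check and no legal moves → stalemate.

stalemate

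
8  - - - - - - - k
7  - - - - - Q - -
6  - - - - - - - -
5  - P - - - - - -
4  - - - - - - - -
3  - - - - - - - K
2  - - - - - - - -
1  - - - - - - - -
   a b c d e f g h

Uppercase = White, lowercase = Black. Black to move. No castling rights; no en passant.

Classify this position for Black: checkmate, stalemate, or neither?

stalemate

Black to move; black king on h8.
In check: no.
King squares — g7: attacked by Qf7; h7: attacked by Qf7; g8: attacked by Qf7.
Legal moves for Black: none.
Not in check and no legal moves → stalemate.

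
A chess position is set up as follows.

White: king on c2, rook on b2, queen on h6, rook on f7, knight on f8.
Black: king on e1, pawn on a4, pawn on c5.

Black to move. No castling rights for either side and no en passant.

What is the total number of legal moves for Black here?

3

Black to move; king on e1.
In check: no.
Legal moves: Ke2, c4, a3.
Count: 3.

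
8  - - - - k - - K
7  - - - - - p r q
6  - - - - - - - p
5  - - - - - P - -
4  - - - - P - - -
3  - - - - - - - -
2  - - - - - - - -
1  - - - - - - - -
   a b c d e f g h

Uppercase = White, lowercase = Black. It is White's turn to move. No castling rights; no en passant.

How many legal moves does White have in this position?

White to move; king on h8.
In check: yes, from the black queen on h7.
Legal moves: none.
Count: 0.

0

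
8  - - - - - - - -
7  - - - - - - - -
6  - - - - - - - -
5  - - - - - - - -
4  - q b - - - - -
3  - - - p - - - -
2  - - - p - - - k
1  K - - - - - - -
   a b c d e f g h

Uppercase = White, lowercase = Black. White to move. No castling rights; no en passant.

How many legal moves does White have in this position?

0

White to move; king on a1.
In check: no.
Legal moves: none.
Count: 0.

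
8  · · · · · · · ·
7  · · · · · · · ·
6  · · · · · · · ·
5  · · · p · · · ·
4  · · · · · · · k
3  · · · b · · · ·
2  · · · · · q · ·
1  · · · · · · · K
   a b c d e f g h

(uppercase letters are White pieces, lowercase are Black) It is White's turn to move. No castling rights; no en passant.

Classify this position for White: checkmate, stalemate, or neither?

White to move; white king on h1.
In check: no.
King squares — g1: attacked by Qf2; g2: attacked by Qf2; h2: attacked by Qf2.
Legal moves for White: none.
Not in check and no legal moves → stalemate.

stalemate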